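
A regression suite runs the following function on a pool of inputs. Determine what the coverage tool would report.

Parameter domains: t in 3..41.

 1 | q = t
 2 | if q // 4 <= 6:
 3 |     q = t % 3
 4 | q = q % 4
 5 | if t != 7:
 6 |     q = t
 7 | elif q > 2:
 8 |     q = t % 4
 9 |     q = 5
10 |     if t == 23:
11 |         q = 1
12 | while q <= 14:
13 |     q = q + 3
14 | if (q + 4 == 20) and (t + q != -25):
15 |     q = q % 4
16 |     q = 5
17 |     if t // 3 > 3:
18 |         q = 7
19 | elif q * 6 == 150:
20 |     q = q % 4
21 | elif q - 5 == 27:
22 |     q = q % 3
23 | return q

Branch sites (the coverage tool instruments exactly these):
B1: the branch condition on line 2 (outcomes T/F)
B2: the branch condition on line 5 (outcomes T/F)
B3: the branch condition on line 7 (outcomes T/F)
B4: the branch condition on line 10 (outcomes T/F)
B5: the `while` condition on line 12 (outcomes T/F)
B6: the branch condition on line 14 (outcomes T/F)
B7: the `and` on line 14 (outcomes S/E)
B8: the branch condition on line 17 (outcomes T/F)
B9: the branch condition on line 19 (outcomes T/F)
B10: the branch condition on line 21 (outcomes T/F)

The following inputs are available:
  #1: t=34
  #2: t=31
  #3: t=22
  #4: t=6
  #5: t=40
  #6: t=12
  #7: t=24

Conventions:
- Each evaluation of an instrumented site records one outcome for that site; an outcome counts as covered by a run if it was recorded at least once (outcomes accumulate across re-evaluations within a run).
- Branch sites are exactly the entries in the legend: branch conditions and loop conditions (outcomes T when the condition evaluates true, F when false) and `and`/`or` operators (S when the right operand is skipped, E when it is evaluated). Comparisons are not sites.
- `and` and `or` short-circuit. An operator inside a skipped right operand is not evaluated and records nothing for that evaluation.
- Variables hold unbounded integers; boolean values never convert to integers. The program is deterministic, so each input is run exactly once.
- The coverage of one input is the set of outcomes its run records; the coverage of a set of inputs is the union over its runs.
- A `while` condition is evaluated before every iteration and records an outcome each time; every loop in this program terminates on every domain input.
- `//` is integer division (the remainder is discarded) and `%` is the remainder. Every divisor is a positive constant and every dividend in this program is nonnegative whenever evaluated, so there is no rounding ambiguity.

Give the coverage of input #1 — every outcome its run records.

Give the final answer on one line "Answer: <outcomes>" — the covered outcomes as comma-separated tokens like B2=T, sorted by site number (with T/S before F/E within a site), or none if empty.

Tracing the run of input #1 (t=34):
  B1->F, B2->T, B5->F, B7->S, B6->F, B9->F, B10->F
as a set, this run covers: B1=F, B2=T, B5=F, B6=F, B7=S, B9=F, B10=F

Answer: B1=F, B2=T, B5=F, B6=F, B7=S, B9=F, B10=F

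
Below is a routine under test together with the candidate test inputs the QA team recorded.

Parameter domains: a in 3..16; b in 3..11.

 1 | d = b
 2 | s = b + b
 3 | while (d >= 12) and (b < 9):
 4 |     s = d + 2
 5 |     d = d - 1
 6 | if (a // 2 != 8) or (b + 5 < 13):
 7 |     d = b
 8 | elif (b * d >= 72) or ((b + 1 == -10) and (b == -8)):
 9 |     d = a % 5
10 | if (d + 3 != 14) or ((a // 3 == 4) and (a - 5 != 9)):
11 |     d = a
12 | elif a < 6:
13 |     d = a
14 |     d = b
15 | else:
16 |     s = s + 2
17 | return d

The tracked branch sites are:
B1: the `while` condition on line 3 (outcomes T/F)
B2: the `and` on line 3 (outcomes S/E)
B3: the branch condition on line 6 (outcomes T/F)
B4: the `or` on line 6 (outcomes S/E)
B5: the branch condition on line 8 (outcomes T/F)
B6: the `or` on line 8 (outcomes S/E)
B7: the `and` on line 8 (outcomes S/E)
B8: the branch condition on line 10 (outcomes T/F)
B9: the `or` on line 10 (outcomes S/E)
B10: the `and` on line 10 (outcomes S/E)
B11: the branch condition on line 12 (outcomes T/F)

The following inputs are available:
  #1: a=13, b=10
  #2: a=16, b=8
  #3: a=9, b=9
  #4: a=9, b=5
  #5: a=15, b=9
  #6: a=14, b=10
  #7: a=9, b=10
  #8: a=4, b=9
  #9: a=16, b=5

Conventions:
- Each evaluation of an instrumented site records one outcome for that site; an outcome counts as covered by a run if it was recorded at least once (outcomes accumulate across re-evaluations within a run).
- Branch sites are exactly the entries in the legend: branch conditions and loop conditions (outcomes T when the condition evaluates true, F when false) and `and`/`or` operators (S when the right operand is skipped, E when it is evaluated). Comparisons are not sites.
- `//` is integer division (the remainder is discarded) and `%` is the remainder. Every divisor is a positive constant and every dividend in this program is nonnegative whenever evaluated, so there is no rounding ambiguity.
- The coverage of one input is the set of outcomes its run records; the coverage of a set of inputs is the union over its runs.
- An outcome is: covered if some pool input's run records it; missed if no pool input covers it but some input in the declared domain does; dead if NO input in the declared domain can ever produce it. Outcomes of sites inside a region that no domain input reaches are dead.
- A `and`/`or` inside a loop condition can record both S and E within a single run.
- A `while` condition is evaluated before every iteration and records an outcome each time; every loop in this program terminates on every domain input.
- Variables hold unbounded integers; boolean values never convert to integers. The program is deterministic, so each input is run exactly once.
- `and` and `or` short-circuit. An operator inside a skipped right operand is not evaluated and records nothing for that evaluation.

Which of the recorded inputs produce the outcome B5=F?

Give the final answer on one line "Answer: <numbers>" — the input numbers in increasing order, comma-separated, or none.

input #1 (a=13, b=10): does not record B5=F
input #2 (a=16, b=8): records B5=F
input #3 (a=9, b=9): does not record B5=F
input #4 (a=9, b=5): does not record B5=F
input #5 (a=15, b=9): does not record B5=F
input #6 (a=14, b=10): does not record B5=F
input #7 (a=9, b=10): does not record B5=F
input #8 (a=4, b=9): does not record B5=F
input #9 (a=16, b=5): does not record B5=F

Answer: 2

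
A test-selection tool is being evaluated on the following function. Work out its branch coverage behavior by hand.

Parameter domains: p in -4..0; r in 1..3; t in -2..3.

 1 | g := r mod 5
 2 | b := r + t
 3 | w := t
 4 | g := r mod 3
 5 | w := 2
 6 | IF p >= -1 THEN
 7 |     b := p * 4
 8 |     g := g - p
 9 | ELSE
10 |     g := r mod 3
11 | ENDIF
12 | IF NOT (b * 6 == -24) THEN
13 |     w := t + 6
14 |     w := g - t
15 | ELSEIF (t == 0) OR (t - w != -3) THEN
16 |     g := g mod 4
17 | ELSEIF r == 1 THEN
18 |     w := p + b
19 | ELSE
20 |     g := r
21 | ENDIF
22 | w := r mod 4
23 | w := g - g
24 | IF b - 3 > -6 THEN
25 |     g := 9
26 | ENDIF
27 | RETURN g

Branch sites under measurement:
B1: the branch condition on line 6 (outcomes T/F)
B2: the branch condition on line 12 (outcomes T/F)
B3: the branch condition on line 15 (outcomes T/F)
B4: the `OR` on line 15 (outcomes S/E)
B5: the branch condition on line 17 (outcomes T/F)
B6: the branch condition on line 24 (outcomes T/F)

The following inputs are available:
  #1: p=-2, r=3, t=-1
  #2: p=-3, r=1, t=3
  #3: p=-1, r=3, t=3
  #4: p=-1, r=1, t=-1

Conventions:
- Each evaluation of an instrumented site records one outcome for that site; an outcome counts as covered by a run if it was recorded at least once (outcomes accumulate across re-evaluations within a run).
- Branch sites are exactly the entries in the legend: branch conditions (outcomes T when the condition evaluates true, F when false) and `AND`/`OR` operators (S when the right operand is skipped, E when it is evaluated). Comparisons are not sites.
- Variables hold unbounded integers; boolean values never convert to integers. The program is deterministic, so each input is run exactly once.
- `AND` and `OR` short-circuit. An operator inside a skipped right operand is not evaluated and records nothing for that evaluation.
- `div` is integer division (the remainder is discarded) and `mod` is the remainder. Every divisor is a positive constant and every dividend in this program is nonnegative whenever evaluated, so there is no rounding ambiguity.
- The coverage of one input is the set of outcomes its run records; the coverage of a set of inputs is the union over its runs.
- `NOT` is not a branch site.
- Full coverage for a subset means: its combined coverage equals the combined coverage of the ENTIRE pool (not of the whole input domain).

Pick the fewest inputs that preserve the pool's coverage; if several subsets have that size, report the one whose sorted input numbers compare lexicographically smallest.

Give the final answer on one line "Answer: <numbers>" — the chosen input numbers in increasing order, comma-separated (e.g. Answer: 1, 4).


input #1, p=-2, r=3, t=-1: events B1->F, B2->T, B6->T; outcomes B1=F, B2=T, B6=T
input #2, p=-3, r=1, t=3: events B1->F, B2->T, B6->T; outcomes B1=F, B2=T, B6=T
input #3, p=-1, r=3, t=3: events B1->T, B2->F, B4->E, B3->T, B6->F; outcomes B1=T, B2=F, B3=T, B4=E, B6=F
input #4, p=-1, r=1, t=-1: events B1->T, B2->F, B4->E, B3->F, B5->T, B6->F; outcomes B1=T, B2=F, B3=F, B4=E, B5=T, B6=F
union over all inputs: B1=T, B1=F, B2=T, B2=F, B3=T, B3=F, B4=E, B5=T, B6=T, B6=F (10 outcomes)
no size-1 subset reaches all 10 outcomes (best union: 6/10)
no size-2 subset reaches all 10 outcomes (best union: 9/10)
inputs {1, 3, 4} (size 3) cover everything; no size-3 subset with a lexicographically smaller index list covers all 10
Answer: 1, 3, 4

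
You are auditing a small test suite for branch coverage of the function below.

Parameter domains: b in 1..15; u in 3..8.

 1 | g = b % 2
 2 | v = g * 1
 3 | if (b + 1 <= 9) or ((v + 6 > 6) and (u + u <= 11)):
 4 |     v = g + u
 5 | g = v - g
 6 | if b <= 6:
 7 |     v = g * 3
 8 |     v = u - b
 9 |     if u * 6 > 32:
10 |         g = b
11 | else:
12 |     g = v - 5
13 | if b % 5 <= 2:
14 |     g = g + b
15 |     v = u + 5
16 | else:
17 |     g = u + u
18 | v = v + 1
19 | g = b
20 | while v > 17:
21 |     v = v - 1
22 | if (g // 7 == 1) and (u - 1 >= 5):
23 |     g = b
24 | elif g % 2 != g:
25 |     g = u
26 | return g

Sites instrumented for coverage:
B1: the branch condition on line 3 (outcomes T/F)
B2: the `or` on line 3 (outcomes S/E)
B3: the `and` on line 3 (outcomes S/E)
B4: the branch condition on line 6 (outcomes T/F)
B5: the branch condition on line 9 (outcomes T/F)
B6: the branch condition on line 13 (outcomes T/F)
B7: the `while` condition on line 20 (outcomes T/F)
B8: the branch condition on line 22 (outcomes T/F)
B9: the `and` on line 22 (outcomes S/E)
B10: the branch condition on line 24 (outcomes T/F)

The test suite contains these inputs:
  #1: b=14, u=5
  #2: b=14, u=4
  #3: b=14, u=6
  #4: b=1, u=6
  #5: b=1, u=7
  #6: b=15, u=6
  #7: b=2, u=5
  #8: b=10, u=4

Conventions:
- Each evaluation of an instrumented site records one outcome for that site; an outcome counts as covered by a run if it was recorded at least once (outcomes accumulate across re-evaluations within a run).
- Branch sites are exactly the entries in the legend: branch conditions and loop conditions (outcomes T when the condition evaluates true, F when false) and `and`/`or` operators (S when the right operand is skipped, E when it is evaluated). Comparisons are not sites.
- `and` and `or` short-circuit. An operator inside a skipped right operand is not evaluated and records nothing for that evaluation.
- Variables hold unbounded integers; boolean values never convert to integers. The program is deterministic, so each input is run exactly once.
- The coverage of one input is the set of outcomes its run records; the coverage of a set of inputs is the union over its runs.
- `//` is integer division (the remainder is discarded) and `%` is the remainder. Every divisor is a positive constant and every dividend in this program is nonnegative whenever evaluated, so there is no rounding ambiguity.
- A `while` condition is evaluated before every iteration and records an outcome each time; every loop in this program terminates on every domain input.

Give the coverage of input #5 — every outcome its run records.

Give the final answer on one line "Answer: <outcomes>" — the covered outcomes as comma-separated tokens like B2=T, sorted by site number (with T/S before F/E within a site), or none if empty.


Simulating input #5 (b=1, u=7) step by step:
  B2->S, B1->T, B4->T, B5->T, B6->T, B7->F, B9->S, B8->F, B10->F
collecting distinct outcomes: B1=T, B2=S, B4=T, B5=T, B6=T, B7=F, B8=F, B9=S, B10=F
Answer: B1=T, B2=S, B4=T, B5=T, B6=T, B7=F, B8=F, B9=S, B10=F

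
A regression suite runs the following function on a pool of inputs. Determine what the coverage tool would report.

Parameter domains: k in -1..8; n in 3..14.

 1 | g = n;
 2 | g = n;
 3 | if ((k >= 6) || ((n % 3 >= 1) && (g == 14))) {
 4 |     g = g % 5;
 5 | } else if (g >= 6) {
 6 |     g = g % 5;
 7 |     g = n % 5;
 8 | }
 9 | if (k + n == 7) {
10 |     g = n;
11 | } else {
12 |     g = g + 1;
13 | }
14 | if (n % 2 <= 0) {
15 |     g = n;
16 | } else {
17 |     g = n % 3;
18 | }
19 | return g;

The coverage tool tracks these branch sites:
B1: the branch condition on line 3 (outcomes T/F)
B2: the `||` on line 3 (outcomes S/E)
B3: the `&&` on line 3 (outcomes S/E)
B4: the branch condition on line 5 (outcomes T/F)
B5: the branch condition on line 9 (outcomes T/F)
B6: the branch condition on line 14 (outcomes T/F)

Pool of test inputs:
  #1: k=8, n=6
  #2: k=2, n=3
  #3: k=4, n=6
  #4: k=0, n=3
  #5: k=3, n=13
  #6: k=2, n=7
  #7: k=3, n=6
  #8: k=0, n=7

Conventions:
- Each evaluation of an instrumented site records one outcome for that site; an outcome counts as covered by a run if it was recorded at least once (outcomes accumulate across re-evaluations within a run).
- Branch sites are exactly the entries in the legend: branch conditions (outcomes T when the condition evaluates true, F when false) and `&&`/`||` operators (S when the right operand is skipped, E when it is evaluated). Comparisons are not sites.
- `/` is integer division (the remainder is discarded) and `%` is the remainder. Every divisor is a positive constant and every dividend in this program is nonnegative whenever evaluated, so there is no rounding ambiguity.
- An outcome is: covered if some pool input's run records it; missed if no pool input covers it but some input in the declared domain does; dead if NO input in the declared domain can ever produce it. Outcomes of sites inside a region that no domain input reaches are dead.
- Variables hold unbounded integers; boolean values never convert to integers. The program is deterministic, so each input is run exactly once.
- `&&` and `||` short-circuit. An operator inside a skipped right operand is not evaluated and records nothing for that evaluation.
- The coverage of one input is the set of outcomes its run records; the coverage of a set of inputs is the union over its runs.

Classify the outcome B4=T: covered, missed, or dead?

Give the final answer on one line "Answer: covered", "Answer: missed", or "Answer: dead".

B4=T is recorded by pool input(s) 3, 5, 6, 7, 8 -> covered

Answer: covered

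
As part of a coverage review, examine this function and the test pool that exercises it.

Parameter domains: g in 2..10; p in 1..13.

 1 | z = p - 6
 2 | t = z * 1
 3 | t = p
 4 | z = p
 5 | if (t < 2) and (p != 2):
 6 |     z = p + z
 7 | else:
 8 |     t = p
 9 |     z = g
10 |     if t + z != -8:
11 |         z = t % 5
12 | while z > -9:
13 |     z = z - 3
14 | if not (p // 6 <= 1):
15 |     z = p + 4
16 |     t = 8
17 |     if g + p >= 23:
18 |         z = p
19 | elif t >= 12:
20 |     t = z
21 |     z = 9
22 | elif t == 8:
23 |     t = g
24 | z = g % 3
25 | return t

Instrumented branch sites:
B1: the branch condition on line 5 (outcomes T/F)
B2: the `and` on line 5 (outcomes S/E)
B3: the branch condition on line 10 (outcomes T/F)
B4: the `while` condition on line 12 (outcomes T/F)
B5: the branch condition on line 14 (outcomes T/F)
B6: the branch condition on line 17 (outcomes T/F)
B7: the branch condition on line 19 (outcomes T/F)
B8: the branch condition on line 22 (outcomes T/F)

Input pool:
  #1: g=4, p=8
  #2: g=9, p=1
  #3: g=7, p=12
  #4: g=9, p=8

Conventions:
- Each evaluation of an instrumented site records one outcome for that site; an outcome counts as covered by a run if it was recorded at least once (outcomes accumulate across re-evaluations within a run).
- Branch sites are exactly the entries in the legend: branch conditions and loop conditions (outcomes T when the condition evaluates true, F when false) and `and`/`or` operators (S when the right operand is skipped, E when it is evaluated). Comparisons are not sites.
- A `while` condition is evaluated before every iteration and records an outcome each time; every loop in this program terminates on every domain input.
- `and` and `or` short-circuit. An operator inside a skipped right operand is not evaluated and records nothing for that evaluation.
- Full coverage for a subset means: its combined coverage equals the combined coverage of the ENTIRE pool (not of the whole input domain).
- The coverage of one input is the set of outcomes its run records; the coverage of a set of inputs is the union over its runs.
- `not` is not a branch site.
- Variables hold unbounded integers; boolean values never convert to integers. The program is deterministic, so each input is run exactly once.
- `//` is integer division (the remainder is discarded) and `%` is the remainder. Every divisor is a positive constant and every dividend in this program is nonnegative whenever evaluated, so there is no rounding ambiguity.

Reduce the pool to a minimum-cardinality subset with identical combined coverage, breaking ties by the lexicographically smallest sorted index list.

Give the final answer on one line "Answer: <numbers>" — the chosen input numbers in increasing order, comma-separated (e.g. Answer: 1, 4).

run #1 (g=4, p=8) records B1=F, B2=S, B3=T, B4=T, B4=F, B5=F, B7=F, B8=T
run #2 (g=9, p=1) records B1=T, B2=E, B4=T, B4=F, B5=F, B7=F, B8=F
run #3 (g=7, p=12) records B1=F, B2=S, B3=T, B4=T, B4=F, B5=T, B6=F
run #4 (g=9, p=8) records B1=F, B2=S, B3=T, B4=T, B4=F, B5=F, B7=F, B8=T
union over all inputs: B1=T, B1=F, B2=S, B2=E, B3=T, B4=T, B4=F, B5=T, B5=F, B6=F, B7=F, B8=T, B8=F (13 outcomes)
every size-1 subset falls short of the 13 outcomes (best: 8/13)
every size-2 subset falls short of the 13 outcomes (best: 12/13)
size 3: inputs {1, 2, 3} cover all 13 outcomes, and no lexicographically smaller subset of this size does

Answer: 1, 2, 3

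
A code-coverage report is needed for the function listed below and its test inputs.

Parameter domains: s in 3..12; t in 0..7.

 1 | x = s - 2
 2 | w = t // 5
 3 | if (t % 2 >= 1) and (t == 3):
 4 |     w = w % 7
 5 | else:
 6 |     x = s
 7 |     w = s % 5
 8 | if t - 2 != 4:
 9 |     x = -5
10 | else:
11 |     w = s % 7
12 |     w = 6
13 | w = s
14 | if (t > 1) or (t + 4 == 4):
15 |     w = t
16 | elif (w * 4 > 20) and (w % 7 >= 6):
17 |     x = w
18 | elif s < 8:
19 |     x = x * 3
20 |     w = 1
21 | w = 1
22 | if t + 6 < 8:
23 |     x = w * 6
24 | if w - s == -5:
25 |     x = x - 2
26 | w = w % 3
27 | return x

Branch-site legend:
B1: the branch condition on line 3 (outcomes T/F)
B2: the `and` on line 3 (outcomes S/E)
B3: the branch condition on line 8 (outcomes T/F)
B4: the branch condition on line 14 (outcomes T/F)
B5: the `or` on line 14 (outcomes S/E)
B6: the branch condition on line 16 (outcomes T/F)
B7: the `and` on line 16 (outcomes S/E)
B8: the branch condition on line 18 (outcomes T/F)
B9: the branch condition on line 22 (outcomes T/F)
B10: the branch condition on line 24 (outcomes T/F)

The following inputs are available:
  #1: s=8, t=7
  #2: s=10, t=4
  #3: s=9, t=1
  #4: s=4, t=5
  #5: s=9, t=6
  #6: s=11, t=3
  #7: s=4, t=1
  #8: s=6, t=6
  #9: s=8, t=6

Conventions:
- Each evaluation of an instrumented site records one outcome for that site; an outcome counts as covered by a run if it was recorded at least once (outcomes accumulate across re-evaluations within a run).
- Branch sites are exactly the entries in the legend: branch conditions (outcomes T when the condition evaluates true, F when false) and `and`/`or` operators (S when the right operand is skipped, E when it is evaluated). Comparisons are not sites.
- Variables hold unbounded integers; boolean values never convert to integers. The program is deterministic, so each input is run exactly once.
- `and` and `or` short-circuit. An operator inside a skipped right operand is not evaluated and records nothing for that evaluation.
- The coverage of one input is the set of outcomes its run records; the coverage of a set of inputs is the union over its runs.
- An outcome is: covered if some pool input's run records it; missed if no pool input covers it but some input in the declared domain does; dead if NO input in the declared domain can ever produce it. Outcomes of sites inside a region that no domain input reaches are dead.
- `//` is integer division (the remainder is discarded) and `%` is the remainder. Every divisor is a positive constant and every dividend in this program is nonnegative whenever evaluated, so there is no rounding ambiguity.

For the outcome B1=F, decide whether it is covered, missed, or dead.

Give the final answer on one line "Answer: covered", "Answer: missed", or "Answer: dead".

B1=F is recorded by pool input(s) 1, 2, 3, 4, 5, 7, 8, 9 -> covered

Answer: covered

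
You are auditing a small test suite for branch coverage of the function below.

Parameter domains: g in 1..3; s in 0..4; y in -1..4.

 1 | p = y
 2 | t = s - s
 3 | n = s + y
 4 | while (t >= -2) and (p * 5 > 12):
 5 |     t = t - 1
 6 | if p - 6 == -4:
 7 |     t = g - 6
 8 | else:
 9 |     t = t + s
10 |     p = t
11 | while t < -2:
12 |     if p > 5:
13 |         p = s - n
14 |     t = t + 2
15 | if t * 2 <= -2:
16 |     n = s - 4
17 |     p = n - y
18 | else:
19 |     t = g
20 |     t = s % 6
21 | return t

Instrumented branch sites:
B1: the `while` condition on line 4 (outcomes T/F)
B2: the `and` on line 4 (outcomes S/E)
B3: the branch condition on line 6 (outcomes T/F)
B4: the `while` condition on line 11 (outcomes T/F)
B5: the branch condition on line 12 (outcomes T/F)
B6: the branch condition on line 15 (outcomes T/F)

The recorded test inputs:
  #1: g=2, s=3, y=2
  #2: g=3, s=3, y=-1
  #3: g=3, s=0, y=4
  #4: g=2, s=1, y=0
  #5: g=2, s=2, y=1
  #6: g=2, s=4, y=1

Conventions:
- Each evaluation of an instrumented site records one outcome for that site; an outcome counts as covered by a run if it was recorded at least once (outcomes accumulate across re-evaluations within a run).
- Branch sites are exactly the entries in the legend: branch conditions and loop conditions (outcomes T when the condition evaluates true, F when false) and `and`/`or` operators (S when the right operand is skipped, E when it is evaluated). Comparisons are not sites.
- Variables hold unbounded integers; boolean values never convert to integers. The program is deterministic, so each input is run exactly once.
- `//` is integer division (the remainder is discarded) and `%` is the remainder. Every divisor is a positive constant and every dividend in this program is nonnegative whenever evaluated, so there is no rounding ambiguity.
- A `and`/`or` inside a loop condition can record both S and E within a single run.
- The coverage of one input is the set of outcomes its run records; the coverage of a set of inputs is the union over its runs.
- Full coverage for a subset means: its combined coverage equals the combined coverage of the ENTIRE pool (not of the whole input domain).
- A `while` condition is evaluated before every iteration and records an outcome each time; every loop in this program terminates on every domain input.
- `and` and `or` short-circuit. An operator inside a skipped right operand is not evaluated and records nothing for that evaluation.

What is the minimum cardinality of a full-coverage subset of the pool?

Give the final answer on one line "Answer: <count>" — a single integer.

#1 (g=2, s=3, y=2) -> B2->E, B1->F, B3->T, B4->T, B5->F, B4->F, B6->T; covered: B1=F, B2=E, B3=T, B4=T, B4=F, B5=F, B6=T
#2 (g=3, s=3, y=-1) -> B2->E, B1->F, B3->F, B4->F, B6->F; covered: B1=F, B2=E, B3=F, B4=F, B6=F
#3 (g=3, s=0, y=4) -> B2->E, B1->T, B2->E, B1->T, B2->E, B1->T, B2->S, B1->F, B3->F, B4->T, B5->F, B4->F, B6->T; covered: B1=T, B1=F, B2=S, B2=E, B3=F, B4=T, B4=F, B5=F, B6=T
#4 (g=2, s=1, y=0) -> B2->E, B1->F, B3->F, B4->F, B6->F; covered: B1=F, B2=E, B3=F, B4=F, B6=F
#5 (g=2, s=2, y=1) -> B2->E, B1->F, B3->F, B4->F, B6->F; covered: B1=F, B2=E, B3=F, B4=F, B6=F
#6 (g=2, s=4, y=1) -> B2->E, B1->F, B3->F, B4->F, B6->F; covered: B1=F, B2=E, B3=F, B4=F, B6=F
the full pool covers 11 outcomes: B1=T, B1=F, B2=S, B2=E, B3=T, B3=F, B4=T, B4=F, B5=F, B6=T, B6=F
size 1 is not enough: best union over all size-1 subsets is 9/11
size 2 is not enough: best union over all size-2 subsets is 10/11
size 3: inputs {1, 2, 3} cover all 11 outcomes, and no lexicographically smaller subset of this size does

Answer: 3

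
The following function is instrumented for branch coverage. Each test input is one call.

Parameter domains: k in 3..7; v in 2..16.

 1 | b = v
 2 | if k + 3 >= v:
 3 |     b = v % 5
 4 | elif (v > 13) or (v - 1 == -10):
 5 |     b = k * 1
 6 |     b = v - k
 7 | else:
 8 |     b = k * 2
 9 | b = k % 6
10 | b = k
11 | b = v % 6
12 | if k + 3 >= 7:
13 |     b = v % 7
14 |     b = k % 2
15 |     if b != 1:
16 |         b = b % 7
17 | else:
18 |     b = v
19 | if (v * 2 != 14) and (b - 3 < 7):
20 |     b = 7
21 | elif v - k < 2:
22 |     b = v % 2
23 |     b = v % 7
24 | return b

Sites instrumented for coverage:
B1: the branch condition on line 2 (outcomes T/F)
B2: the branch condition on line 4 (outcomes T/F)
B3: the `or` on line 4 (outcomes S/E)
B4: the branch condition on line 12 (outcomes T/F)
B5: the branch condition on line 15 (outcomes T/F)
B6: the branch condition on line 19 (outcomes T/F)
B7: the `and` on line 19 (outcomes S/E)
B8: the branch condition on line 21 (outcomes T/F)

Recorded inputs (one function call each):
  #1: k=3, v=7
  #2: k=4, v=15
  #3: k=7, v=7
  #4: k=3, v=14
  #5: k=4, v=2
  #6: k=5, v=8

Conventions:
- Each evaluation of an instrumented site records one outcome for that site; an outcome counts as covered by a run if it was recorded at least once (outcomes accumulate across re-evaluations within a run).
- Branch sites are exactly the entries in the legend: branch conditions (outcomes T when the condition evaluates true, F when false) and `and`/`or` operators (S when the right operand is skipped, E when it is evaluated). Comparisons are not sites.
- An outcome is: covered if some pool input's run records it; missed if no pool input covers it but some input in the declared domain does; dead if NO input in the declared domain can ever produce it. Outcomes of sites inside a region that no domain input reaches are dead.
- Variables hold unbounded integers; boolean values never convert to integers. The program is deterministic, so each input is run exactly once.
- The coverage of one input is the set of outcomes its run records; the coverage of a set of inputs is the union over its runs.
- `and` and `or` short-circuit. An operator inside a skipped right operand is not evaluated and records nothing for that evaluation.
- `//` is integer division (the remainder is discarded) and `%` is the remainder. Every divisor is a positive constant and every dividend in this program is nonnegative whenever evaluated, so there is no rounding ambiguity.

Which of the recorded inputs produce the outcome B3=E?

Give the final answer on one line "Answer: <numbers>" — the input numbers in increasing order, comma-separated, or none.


input #1 (k=3, v=7): records B3=E
input #2 (k=4, v=15): does not record B3=E
input #3 (k=7, v=7): does not record B3=E
input #4 (k=3, v=14): does not record B3=E
input #5 (k=4, v=2): does not record B3=E
input #6 (k=5, v=8): does not record B3=E
Answer: 1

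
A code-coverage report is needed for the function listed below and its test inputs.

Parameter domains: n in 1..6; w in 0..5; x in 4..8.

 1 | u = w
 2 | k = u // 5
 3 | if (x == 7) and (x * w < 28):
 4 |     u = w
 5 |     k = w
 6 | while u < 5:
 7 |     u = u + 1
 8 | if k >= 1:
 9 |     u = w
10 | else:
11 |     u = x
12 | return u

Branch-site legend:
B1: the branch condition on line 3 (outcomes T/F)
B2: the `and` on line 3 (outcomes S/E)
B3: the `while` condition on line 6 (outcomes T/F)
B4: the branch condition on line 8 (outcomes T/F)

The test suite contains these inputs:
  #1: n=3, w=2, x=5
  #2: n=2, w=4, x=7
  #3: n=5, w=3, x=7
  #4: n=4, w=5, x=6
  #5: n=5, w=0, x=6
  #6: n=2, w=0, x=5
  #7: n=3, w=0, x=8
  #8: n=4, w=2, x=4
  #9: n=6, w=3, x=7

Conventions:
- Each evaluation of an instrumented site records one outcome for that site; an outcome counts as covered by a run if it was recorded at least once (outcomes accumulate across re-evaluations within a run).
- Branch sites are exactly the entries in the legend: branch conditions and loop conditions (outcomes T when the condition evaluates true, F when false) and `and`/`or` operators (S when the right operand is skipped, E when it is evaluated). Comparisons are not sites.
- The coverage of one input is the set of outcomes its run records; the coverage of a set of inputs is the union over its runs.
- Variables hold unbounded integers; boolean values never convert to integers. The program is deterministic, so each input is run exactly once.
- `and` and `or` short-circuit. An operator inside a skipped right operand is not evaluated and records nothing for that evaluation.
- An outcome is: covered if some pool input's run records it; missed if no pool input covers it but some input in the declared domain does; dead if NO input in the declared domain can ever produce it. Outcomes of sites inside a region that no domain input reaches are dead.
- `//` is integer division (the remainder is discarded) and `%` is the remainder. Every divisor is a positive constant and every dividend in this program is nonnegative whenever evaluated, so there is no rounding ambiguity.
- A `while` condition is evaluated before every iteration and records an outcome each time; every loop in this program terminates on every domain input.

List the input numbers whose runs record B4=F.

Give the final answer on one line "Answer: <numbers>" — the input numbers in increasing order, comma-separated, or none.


input #1 (n=3, w=2, x=5): produces B4=F
input #2 (n=2, w=4, x=7): produces B4=F
input #3 (n=5, w=3, x=7): does not produce B4=F
input #4 (n=4, w=5, x=6): does not produce B4=F
input #5 (n=5, w=0, x=6): produces B4=F
input #6 (n=2, w=0, x=5): produces B4=F
input #7 (n=3, w=0, x=8): produces B4=F
input #8 (n=4, w=2, x=4): produces B4=F
input #9 (n=6, w=3, x=7): does not produce B4=F
Answer: 1, 2, 5, 6, 7, 8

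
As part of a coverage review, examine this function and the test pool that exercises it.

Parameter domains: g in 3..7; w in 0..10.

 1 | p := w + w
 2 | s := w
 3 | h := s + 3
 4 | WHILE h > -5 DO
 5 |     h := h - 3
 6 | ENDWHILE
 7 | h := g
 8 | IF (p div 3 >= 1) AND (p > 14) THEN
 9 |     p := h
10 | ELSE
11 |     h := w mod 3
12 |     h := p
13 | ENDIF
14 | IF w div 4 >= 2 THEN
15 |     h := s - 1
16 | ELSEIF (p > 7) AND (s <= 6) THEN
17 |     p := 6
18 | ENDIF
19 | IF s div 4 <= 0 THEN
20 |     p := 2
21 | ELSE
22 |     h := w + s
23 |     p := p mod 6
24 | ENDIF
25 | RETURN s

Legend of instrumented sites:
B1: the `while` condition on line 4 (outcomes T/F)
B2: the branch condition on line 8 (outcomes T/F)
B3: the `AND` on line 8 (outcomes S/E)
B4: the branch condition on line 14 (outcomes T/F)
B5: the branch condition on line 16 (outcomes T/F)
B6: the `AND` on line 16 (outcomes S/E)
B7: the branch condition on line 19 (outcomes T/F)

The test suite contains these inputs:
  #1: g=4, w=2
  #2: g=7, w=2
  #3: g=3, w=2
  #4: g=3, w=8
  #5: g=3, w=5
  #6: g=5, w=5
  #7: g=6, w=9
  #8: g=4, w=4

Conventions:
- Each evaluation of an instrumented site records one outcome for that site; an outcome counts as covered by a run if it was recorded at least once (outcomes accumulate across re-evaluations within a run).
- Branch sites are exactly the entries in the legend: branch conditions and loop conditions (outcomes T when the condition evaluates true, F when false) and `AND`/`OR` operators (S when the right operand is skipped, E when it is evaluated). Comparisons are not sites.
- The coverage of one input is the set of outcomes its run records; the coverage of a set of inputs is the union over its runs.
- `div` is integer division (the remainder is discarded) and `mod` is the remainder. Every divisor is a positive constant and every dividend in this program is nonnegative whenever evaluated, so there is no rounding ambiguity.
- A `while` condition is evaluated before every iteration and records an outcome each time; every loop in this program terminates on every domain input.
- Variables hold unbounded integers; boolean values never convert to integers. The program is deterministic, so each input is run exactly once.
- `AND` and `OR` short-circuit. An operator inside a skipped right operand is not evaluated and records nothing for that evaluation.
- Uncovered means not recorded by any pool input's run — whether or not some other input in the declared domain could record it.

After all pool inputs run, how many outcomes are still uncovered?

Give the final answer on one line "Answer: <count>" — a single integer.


input #1 (g=4, w=2): covers B1=T, B1=F, B2=F, B3=E, B4=F, B5=F, B6=S, B7=T
input #2 (g=7, w=2): covers B1=T, B1=F, B2=F, B3=E, B4=F, B5=F, B6=S, B7=T
input #3 (g=3, w=2): covers B1=T, B1=F, B2=F, B3=E, B4=F, B5=F, B6=S, B7=T
input #4 (g=3, w=8): covers B1=T, B1=F, B2=T, B3=E, B4=T, B7=F
input #5 (g=3, w=5): covers B1=T, B1=F, B2=F, B3=E, B4=F, B5=T, B6=E, B7=F
input #6 (g=5, w=5): covers B1=T, B1=F, B2=F, B3=E, B4=F, B5=T, B6=E, B7=F
input #7 (g=6, w=9): covers B1=T, B1=F, B2=T, B3=E, B4=T, B7=F
input #8 (g=4, w=4): covers B1=T, B1=F, B2=F, B3=E, B4=F, B5=T, B6=E, B7=F
union over the pool: B1=T, B1=F, B2=T, B2=F, B3=E, B4=T, B4=F, B5=T, B5=F, B6=S, B6=E, B7=T, B7=F
uncovered (1 of 14): B3=S
Answer: 1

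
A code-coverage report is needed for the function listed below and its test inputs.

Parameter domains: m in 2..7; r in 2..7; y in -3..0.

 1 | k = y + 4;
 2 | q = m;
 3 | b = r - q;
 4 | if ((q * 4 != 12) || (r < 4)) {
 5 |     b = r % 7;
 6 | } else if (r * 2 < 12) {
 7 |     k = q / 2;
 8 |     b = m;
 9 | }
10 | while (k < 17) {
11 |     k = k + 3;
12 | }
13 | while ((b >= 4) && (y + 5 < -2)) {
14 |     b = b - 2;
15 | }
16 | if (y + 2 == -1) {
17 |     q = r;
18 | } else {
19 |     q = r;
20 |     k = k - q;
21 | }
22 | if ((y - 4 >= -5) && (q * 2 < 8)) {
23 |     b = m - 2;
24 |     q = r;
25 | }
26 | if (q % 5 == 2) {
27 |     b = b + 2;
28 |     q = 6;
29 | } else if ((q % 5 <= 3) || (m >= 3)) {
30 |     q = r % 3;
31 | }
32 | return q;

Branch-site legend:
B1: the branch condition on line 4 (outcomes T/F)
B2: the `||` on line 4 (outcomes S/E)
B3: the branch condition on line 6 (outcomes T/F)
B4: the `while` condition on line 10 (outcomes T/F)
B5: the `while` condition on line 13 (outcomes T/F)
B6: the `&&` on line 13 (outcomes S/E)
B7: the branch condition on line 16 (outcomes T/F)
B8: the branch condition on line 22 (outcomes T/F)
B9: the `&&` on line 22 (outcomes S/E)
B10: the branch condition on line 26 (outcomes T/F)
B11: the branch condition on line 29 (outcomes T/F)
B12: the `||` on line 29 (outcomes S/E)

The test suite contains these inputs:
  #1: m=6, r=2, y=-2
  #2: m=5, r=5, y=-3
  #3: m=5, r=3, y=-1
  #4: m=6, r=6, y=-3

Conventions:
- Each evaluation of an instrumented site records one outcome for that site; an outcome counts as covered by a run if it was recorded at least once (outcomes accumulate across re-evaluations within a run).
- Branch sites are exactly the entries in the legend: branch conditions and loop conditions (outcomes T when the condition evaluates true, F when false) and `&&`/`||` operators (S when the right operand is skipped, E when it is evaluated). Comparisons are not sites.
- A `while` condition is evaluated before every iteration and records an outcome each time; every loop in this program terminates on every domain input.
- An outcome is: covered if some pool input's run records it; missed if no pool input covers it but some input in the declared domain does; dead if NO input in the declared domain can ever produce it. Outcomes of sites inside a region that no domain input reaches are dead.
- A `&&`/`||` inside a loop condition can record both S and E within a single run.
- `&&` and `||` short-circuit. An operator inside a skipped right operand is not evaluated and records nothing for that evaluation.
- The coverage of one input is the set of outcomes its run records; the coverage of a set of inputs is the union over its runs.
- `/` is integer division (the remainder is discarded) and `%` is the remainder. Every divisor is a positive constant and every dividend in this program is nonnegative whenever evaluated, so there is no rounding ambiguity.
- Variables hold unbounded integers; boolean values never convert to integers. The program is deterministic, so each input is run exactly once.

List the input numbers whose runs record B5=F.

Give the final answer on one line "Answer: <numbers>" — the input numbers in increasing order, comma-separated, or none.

input #1 (m=6, r=2, y=-2): produces B5=F
input #2 (m=5, r=5, y=-3): produces B5=F
input #3 (m=5, r=3, y=-1): produces B5=F
input #4 (m=6, r=6, y=-3): produces B5=F

Answer: 1, 2, 3, 4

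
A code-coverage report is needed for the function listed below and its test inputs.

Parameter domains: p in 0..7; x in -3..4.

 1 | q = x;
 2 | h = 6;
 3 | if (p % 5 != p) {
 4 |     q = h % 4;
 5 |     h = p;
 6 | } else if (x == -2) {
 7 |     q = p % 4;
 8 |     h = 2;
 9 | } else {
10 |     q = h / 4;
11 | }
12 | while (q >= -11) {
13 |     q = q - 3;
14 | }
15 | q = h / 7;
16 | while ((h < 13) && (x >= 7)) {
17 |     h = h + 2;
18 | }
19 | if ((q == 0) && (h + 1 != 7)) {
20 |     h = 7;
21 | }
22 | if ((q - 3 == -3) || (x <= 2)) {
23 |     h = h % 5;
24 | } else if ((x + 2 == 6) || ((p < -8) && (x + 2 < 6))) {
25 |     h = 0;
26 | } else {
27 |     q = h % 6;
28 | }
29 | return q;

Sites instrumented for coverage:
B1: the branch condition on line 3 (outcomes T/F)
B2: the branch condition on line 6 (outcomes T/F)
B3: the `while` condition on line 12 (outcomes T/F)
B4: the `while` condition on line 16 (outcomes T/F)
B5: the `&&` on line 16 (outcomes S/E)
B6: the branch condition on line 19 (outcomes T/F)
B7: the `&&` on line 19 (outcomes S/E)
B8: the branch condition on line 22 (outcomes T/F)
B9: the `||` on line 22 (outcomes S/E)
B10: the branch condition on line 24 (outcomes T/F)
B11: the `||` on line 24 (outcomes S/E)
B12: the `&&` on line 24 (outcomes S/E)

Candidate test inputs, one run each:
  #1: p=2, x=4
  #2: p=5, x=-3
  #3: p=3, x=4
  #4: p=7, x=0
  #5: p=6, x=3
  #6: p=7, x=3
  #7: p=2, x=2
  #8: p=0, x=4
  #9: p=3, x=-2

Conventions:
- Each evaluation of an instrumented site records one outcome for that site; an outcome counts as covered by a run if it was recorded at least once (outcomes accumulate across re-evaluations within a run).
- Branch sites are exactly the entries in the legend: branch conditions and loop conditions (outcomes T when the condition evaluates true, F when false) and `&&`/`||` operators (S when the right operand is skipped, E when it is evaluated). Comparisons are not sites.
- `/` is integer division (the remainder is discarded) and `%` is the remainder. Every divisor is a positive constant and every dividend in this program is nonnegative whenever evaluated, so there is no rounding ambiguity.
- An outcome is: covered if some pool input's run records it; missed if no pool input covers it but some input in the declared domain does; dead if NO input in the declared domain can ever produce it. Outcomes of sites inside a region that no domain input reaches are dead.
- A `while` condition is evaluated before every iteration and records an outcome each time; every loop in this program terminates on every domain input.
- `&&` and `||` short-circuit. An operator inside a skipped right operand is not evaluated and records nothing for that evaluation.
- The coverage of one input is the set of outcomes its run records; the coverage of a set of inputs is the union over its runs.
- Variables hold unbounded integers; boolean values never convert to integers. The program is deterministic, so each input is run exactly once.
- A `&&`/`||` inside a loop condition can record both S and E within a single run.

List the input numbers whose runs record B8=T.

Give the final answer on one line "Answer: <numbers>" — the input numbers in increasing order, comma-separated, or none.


input #1 (p=2, x=4): produces B8=T
input #2 (p=5, x=-3): produces B8=T
input #3 (p=3, x=4): produces B8=T
input #4 (p=7, x=0): produces B8=T
input #5 (p=6, x=3): produces B8=T
input #6 (p=7, x=3): does not produce B8=T
input #7 (p=2, x=2): produces B8=T
input #8 (p=0, x=4): produces B8=T
input #9 (p=3, x=-2): produces B8=T
Answer: 1, 2, 3, 4, 5, 7, 8, 9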